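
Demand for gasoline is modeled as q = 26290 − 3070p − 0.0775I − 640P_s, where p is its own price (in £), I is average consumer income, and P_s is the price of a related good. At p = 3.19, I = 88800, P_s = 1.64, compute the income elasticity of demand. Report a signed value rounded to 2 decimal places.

-0.80

At the given values, q = 26290 − 3070(3.19) − 0.0775(88800) − 640(1.64) = 8565.1.
∂q/∂I = -0.0775.
E = (-0.0775) × (88800/8565.1) = -0.8034…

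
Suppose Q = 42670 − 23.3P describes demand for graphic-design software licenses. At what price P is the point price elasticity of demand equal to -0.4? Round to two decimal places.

Ed = −23.3P/(42670 − 23.3P). Set this equal to -0.4:
23.3P = 0.4·(42670 − 23.3P) ⇒ 23.3P(1 + 0.4) = 0.4·42670
P = 0.4·42670 / (23.3·1.4) = 523.2372…

523.24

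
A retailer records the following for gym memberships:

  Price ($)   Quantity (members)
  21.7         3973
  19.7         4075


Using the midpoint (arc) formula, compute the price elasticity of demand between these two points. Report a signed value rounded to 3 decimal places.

-0.262

%ΔQ = (4075 − 3973) / [(3973 + 4075)/2] = 102/4024 = 0.025347…
%ΔP = (19.7 − 21.7) / [(21.7 + 19.7)/2] = -2/20.7 = -0.096618…
Arc Ed = %ΔQ / %ΔP = (102/4024) / (-2/20.7) = -0.26235…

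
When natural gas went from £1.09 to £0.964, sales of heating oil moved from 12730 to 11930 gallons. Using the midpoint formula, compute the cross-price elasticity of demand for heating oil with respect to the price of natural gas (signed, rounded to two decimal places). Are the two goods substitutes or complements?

0.53; substitutes

%ΔQ_{heating oil} = (11930 − 12730)/avg = -800/12330 = -0.064882…
%ΔP_{natural gas} = (0.964 − 1.09)/avg = -0.126/1.027 = -0.122687…
E_cross = (-800/12330) / (-0.126/1.027) = 0.5288…
E_cross > 0 ⇒ the goods are substitutes.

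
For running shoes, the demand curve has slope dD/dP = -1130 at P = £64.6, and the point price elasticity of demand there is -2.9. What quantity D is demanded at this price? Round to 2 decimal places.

25171.72

Ed = (dD/dP)·(P/D) ⇒ D = (dD/dP)·P/Ed = (-1130)·64.6/(-2.9) = 25171.7241…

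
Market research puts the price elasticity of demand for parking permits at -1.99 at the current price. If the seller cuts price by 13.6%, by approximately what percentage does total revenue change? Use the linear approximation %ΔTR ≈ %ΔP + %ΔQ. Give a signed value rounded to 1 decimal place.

+13.5%

%ΔQ ≈ Ed × %ΔP = (-1.99) × (-13.6%) = +27.0640%
%ΔTR ≈ %ΔP + %ΔQ = (-13.6%) + (+27.0640%) = +13.4640%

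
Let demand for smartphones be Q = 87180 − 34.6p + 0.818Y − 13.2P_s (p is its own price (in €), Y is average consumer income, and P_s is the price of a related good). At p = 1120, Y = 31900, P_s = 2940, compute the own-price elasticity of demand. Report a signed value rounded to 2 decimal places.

-1.09

At the given values, Q = 87180 − 34.6(1120) + 0.818(31900) − 13.2(2940) = 35714.2.
∂Q/∂p = −34.6.
E = (-34.6) × (1120/35714.2) = -1.0850…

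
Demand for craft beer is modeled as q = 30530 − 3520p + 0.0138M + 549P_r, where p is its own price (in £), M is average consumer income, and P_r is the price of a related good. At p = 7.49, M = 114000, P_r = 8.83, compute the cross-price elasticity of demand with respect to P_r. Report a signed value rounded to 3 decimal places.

At the given values, q = 30530 − 3520(7.49) + 0.0138(114000) + 549(8.83) = 10586.07.
∂q/∂P_r = 549.
E = (549) × (8.83/10586.07) = 0.45792…

0.458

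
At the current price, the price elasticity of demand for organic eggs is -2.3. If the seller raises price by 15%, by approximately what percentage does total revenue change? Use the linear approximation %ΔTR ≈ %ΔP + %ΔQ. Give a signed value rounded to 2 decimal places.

%ΔQ ≈ Ed × %ΔP = (-2.3) × (+15%) = -34.5000%
%ΔTR ≈ %ΔP + %ΔQ = (+15%) + (-34.5000%) = -19.5000%

-19.50%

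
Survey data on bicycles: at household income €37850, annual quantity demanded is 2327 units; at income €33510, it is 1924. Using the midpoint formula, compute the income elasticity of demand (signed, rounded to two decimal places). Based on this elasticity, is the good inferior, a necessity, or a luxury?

%ΔQ = (1924 − 2327)/[( 2327 + 1924)/2] = -403/2125.5 = -0.189602…
%ΔIncome = (33510 − 37850)/[( 37850 + 33510)/2] = -4340/35680 = -0.121636…
E_income = (-403/2125.5) / (-4340/35680) = 1.5587…
E_income > 1 ⇒ normal good, luxury.

1.56; luxury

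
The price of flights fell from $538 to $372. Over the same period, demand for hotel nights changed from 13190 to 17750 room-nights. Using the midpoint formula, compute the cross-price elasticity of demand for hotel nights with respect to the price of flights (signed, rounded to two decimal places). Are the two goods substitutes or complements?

-0.81; complements

%ΔQ_{hotel nights} = (17750 − 13190)/avg = 4560/15470 = 0.294764…
%ΔP_{flights} = (372 − 538)/avg = -166/455 = -0.364835…
E_cross = (4560/15470) / (-166/455) = -0.8079…
E_cross < 0 ⇒ the goods are complements.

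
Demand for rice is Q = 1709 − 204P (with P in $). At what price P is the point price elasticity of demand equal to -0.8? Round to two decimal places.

Ed = −204P/(1709 − 204P). Set this equal to -0.8:
204P = 0.8·(1709 − 204P) ⇒ 204P(1 + 0.8) = 0.8·1709
P = 0.8·1709 / (204·1.8) = 3.7233…

3.72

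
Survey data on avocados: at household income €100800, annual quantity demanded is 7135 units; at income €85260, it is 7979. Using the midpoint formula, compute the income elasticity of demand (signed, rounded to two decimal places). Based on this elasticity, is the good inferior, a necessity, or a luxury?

%ΔQ = (7979 − 7135)/[( 7135 + 7979)/2] = 844/7557 = 0.111684…
%ΔIncome = (85260 − 100800)/[( 100800 + 85260)/2] = -15540/93030 = -0.167042…
E_income = (844/7557) / (-15540/93030) = -0.6685…
E_income < 0 ⇒ inferior good.

-0.67; inferior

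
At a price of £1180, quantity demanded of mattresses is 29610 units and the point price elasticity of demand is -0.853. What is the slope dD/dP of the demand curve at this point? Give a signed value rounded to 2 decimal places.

-21.40

Ed = (dD/dP)·(P/D) ⇒ dD/dP = Ed·D/P = (-0.853)·29610/1180 = -21.4045…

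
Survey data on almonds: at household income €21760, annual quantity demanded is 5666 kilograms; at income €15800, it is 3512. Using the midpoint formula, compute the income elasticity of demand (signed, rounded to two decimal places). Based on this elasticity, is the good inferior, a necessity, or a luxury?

1.48; luxury

%ΔQ = (3512 − 5666)/[( 5666 + 3512)/2] = -2154/4589 = -0.469383…
%ΔIncome = (15800 − 21760)/[( 21760 + 15800)/2] = -5960/18780 = -0.317358…
E_income = (-2154/4589) / (-5960/18780) = 1.4790…
E_income > 1 ⇒ normal good, luxury.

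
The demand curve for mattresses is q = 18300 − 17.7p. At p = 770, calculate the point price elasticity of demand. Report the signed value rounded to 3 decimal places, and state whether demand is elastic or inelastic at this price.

dq/dp = −17.7. At p = 770, q = 18300 − 17.7(770) = 4671.
Ed = (dq/dp)·(p/q) = −17.7 × (770/4671) = -2.91779…
|Ed| = 2.918 > 1, so demand is elastic.

-2.918; elastic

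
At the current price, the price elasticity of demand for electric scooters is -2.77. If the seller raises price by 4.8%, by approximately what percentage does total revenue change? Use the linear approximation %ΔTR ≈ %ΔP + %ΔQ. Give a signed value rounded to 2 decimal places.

%ΔQ ≈ Ed × %ΔP = (-2.77) × (+4.8%) = -13.2960%
%ΔTR ≈ %ΔP + %ΔQ = (+4.8%) + (-13.2960%) = -8.4960%

-8.50%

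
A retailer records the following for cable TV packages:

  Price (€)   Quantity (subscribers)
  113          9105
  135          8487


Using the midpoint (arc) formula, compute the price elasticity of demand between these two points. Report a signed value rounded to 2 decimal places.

-0.40

%ΔQ = (8487 − 9105) / [(9105 + 8487)/2] = -618/8796 = -0.070259…
%ΔP = (135 − 113) / [(113 + 135)/2] = 22/124 = 0.177419…
Arc Ed = %ΔQ / %ΔP = (-618/8796) / (22/124) = -0.3960…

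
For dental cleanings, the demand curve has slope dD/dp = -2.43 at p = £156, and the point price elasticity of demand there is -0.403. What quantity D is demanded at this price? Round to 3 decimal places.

Ed = (dD/dp)·(p/D) ⇒ D = (dD/dp)·p/Ed = (-2.43)·156/(-0.403) = 940.64516…

940.645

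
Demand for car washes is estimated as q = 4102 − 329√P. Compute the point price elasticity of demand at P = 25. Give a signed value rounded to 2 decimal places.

dq/dP = −329/(2√P) = -32.9. At P = 25, q = 2457.
Ed = (dq/dP)·(P/q) = (-32.9) × (25/2457) = -0.3347…

-0.33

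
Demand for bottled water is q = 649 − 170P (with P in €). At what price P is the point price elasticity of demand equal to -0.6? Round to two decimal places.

1.43

Ed = −170P/(649 − 170P). Set this equal to -0.6:
170P = 0.6·(649 − 170P) ⇒ 170P(1 + 0.6) = 0.6·649
P = 0.6·649 / (170·1.6) = 1.4316…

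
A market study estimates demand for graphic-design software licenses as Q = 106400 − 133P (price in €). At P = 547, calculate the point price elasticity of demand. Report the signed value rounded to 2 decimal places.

dQ/dP = −133. At P = 547, Q = 106400 − 133(547) = 33649.
Ed = (dQ/dP)·(P/Q) = −133 × (547/33649) = -2.1620…

-2.16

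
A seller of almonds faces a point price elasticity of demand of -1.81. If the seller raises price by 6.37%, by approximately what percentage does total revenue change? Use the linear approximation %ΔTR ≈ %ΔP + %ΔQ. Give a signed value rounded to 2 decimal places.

-5.16%

%ΔQ ≈ Ed × %ΔP = (-1.81) × (+6.37%) = -11.5297%
%ΔTR ≈ %ΔP + %ΔQ = (+6.37%) + (-11.5297%) = -5.1597%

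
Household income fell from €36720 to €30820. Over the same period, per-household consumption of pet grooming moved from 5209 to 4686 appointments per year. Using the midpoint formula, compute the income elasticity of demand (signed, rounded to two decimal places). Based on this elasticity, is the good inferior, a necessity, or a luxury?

%ΔQ = (4686 − 5209)/[( 5209 + 4686)/2] = -523/4947.5 = -0.105709…
%ΔIncome = (30820 − 36720)/[( 36720 + 30820)/2] = -5900/33770 = -0.174711…
E_income = (-523/4947.5) / (-5900/33770) = 0.6050…
0 < E_income < 1 ⇒ normal good, necessity.

0.61; necessity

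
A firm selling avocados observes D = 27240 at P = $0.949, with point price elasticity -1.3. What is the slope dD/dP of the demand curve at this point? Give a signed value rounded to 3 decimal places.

-37315.068

Ed = (dD/dP)·(P/D) ⇒ dD/dP = Ed·D/P = (-1.3)·27240/0.949 = -37315.06849…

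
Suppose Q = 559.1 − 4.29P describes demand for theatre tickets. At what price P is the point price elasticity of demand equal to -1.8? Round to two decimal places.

83.78

Ed = −4.29P/(559.1 − 4.29P). Set this equal to -1.8:
4.29P = 1.8·(559.1 − 4.29P) ⇒ 4.29P(1 + 1.8) = 1.8·559.1
P = 1.8·559.1 / (4.29·2.8) = 83.7812…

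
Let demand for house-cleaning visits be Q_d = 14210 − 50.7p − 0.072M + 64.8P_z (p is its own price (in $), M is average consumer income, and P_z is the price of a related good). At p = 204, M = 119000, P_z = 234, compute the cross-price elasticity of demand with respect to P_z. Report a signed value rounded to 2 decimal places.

1.45

At the given values, Q_d = 14210 − 50.7(204) − 0.072(119000) + 64.8(234) = 10462.4.
∂Q_d/∂P_z = 64.8.
E = (64.8) × (234/10462.4) = 1.4493…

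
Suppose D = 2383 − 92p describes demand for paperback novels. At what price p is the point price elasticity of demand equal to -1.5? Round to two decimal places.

15.54

Ed = −92p/(2383 − 92p). Set this equal to -1.5:
92p = 1.5·(2383 − 92p) ⇒ 92p(1 + 1.5) = 1.5·2383
p = 1.5·2383 / (92·2.5) = 15.5413…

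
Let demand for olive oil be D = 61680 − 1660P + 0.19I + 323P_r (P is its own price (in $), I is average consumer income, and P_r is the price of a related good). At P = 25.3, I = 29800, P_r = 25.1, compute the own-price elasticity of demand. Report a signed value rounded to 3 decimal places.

-1.255

At the given values, D = 61680 − 1660(25.3) + 0.19(29800) + 323(25.1) = 33451.3.
∂D/∂P = −1660.
E = (-1660) × (25.3/33451.3) = -1.25549…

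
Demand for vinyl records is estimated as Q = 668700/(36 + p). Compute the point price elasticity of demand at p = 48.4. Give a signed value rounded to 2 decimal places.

-0.57

dQ/dp = −668700/(36 + p)² = -93.8742. At p = 48.4, Q = 7922.99.
Ed = (dQ/dp)·(p/Q) = (-93.8742) × (48.4/7922.99) = -0.5734…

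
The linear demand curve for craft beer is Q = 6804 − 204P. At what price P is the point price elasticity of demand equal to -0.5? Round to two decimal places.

11.12

Ed = −204P/(6804 − 204P). Set this equal to -0.5:
204P = 0.5·(6804 − 204P) ⇒ 204P(1 + 0.5) = 0.5·6804
P = 0.5·6804 / (204·1.5) = 11.1176…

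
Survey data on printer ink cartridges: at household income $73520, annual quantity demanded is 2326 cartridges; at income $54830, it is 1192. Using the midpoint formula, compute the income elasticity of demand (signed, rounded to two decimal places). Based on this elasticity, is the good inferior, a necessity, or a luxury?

%ΔQ = (1192 − 2326)/[( 2326 + 1192)/2] = -1134/1759 = -0.644684…
%ΔIncome = (54830 − 73520)/[( 73520 + 54830)/2] = -18690/64175 = -0.291234…
E_income = (-1134/1759) / (-18690/64175) = 2.2136…
E_income > 1 ⇒ normal good, luxury.

2.21; luxury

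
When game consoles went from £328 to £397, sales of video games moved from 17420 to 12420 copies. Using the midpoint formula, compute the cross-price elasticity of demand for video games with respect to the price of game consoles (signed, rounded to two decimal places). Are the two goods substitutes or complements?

%ΔQ_{video games} = (12420 − 17420)/avg = -5000/14920 = -0.335120…
%ΔP_{game consoles} = (397 − 328)/avg = 69/362.5 = 0.190344…
E_cross = (-5000/14920) / (69/362.5) = -1.7605…
E_cross < 0 ⇒ the goods are complements.

-1.76; complements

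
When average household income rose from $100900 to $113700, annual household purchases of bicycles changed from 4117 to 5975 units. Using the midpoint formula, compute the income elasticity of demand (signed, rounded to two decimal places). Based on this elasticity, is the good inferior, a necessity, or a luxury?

%ΔQ = (5975 − 4117)/[( 4117 + 5975)/2] = 1858/5046 = 0.368212…
%ΔIncome = (113700 − 100900)/[( 100900 + 113700)/2] = 12800/107300 = 0.119291…
E_income = (1858/5046) / (12800/107300) = 3.0866…
E_income > 1 ⇒ normal good, luxury.

3.09; luxury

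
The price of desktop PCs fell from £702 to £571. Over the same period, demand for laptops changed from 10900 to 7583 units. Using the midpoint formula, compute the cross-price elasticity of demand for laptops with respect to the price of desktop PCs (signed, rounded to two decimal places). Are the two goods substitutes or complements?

%ΔQ_{laptops} = (7583 − 10900)/avg = -3317/9241.5 = -0.358924…
%ΔP_{desktop PCs} = (571 − 702)/avg = -131/636.5 = -0.205813…
E_cross = (-3317/9241.5) / (-131/636.5) = 1.7439…
E_cross > 0 ⇒ the goods are substitutes.

1.74; substitutes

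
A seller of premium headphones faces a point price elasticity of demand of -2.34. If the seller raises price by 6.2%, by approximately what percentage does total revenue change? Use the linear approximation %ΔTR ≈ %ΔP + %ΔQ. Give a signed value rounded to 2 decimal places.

-8.31%

%ΔQ ≈ Ed × %ΔP = (-2.34) × (+6.2%) = -14.5080%
%ΔTR ≈ %ΔP + %ΔQ = (+6.2%) + (-14.5080%) = -8.3080%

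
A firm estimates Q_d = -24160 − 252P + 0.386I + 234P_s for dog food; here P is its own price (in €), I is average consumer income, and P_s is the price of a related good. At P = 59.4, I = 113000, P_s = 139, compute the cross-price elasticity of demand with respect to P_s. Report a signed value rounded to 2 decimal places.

At the given values, Q_d = -24160 − 252(59.4) + 0.386(113000) + 234(139) = 37015.2.
∂Q_d/∂P_s = 234.
E = (234) × (139/37015.2) = 0.8787…

0.88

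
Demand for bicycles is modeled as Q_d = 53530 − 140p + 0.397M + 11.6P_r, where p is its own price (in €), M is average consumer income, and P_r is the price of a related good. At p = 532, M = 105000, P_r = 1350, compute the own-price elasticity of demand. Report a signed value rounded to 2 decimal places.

-2.05

At the given values, Q_d = 53530 − 140(532) + 0.397(105000) + 11.6(1350) = 36395.
∂Q_d/∂p = −140.
E = (-140) × (532/36395) = -2.0464…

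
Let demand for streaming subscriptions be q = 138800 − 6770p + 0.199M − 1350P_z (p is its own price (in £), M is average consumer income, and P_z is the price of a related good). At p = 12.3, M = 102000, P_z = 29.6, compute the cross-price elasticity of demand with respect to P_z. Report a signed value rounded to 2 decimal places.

At the given values, q = 138800 − 6770(12.3) + 0.199(102000) − 1350(29.6) = 35867.
∂q/∂P_z = -1350.
E = (-1350) × (29.6/35867) = -1.1141…

-1.11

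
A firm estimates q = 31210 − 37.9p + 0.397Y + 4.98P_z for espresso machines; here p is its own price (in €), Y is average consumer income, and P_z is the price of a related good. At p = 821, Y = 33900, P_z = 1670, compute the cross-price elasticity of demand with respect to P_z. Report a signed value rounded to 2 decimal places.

At the given values, q = 31210 − 37.9(821) + 0.397(33900) + 4.98(1670) = 21869.
∂q/∂P_z = 4.98.
E = (4.98) × (1670/21869) = 0.3802…

0.38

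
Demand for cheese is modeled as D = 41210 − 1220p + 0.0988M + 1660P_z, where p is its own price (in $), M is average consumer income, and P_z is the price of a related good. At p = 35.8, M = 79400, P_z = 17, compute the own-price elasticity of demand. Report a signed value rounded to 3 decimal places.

At the given values, D = 41210 − 1220(35.8) + 0.0988(79400) + 1660(17) = 33598.72.
∂D/∂p = −1220.
E = (-1220) × (35.8/33598.72) = -1.29993…

-1.300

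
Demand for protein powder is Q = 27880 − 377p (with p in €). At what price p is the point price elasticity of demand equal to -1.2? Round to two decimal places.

Ed = −377p/(27880 − 377p). Set this equal to -1.2:
377p = 1.2·(27880 − 377p) ⇒ 377p(1 + 1.2) = 1.2·27880
p = 1.2·27880 / (377·2.2) = 40.3375…

40.34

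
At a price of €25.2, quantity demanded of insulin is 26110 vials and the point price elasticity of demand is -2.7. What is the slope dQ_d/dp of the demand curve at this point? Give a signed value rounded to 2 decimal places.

-2797.50

Ed = (dQ_d/dp)·(p/Q_d) ⇒ dQ_d/dp = Ed·Q_d/p = (-2.7)·26110/25.2 = -2797.5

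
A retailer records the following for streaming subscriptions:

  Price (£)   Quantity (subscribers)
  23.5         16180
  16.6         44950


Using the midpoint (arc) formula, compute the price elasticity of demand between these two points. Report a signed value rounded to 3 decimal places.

-2.735

%ΔQ = (44950 − 16180) / [(16180 + 44950)/2] = 28770/30565 = 0.941272…
%ΔP = (16.6 − 23.5) / [(23.5 + 16.6)/2] = -6.9/20.05 = -0.344139…
Arc Ed = %ΔQ / %ΔP = (28770/30565) / (-6.9/20.05) = -2.73514…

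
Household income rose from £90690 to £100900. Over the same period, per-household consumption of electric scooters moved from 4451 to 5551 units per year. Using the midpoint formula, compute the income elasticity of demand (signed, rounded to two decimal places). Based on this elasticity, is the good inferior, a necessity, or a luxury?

2.06; luxury

%ΔQ = (5551 − 4451)/[( 4451 + 5551)/2] = 1100/5001 = 0.219956…
%ΔIncome = (100900 − 90690)/[( 90690 + 100900)/2] = 10210/95795 = 0.106581…
E_income = (1100/5001) / (10210/95795) = 2.0637…
E_income > 1 ⇒ normal good, luxury.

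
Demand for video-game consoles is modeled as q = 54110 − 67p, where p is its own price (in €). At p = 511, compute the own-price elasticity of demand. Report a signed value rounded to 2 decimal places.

At the given values, q = 54110 − 67(511) = 19873.
∂q/∂p = −67.
E = (-67) × (511/19873) = -1.7227…

-1.72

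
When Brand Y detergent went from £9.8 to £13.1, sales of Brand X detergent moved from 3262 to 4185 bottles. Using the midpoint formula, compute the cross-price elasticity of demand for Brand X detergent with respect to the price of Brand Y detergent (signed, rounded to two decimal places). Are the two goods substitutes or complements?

0.86; substitutes

%ΔQ_{Brand X detergent} = (4185 − 3262)/avg = 923/3723.5 = 0.247885…
%ΔP_{Brand Y detergent} = (13.1 − 9.8)/avg = 3.3/11.45 = 0.288209…
E_cross = (923/3723.5) / (3.3/11.45) = 0.8600…
E_cross > 0 ⇒ the goods are substitutes.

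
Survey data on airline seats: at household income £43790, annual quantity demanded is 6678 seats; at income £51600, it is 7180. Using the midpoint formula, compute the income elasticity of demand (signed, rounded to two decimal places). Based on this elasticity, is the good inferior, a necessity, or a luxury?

0.44; necessity

%ΔQ = (7180 − 6678)/[( 6678 + 7180)/2] = 502/6929 = 0.072449…
%ΔIncome = (51600 − 43790)/[( 43790 + 51600)/2] = 7810/47695 = 0.163748…
E_income = (502/6929) / (7810/47695) = 0.4424…
0 < E_income < 1 ⇒ normal good, necessity.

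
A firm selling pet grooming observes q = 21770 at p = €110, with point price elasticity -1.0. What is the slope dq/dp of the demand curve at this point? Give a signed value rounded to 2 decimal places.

-197.91

Ed = (dq/dp)·(p/q) ⇒ dq/dp = Ed·q/p = (-1.0)·21770/110 = -197.9090…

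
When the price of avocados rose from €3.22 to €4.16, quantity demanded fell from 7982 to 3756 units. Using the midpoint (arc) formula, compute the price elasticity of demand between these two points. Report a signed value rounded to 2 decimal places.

-2.83

%ΔQ = (3756 − 7982) / [(7982 + 3756)/2] = -4226/5869 = -0.720054…
%ΔP = (4.16 − 3.22) / [(3.22 + 4.16)/2] = 0.94/3.69 = 0.254742…
Arc Ed = %ΔQ / %ΔP = (-4226/5869) / (0.94/3.69) = -2.8265…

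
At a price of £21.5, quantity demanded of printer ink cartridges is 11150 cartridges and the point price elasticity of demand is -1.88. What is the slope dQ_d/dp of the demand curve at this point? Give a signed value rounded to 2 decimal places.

-974.98

Ed = (dQ_d/dp)·(p/Q_d) ⇒ dQ_d/dp = Ed·Q_d/p = (-1.88)·11150/21.5 = -974.9767…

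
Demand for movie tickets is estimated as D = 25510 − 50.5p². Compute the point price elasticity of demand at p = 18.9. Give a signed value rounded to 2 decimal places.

dD/dp = −2·50.5·p = -1908.9. At p = 18.9, D = 7470.895.
Ed = (dD/dp)·(p/D) = (-1908.9) × (18.9/7470.895) = -4.8291…

-4.83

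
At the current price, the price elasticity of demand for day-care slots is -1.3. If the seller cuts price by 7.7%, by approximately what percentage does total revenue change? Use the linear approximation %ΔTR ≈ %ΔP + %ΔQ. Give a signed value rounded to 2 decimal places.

%ΔQ ≈ Ed × %ΔP = (-1.3) × (-7.7%) = +10.0100%
%ΔTR ≈ %ΔP + %ΔQ = (-7.7%) + (+10.0100%) = +2.3100%

+2.31%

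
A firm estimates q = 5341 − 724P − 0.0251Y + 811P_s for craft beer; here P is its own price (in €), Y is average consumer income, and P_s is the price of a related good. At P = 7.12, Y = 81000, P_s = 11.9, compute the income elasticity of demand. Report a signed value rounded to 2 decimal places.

-0.26

At the given values, q = 5341 − 724(7.12) − 0.0251(81000) + 811(11.9) = 7803.92.
∂q/∂Y = -0.0251.
E = (-0.0251) × (81000/7803.92) = -0.2605…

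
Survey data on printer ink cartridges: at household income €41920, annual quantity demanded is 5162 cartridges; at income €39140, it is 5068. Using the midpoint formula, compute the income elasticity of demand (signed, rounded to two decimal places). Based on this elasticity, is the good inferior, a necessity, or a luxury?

0.27; necessity

%ΔQ = (5068 − 5162)/[( 5162 + 5068)/2] = -94/5115 = -0.018377…
%ΔIncome = (39140 − 41920)/[( 41920 + 39140)/2] = -2780/40530 = -0.068591…
E_income = (-94/5115) / (-2780/40530) = 0.2679…
0 < E_income < 1 ⇒ normal good, necessity.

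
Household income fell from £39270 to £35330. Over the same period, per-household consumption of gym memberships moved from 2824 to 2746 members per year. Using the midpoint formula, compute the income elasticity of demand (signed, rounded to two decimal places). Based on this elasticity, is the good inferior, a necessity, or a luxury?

0.27; necessity

%ΔQ = (2746 − 2824)/[( 2824 + 2746)/2] = -78/2785 = -0.028007…
%ΔIncome = (35330 − 39270)/[( 39270 + 35330)/2] = -3940/37300 = -0.105630…
E_income = (-78/2785) / (-3940/37300) = 0.2651…
0 < E_income < 1 ⇒ normal good, necessity.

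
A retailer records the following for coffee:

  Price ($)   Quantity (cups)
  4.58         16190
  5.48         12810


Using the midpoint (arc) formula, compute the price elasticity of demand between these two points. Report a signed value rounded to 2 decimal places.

-1.30

%ΔQ = (12810 − 16190) / [(16190 + 12810)/2] = -3380/14500 = -0.233103…
%ΔP = (5.48 − 4.58) / [(4.58 + 5.48)/2] = 0.9/5.03 = 0.178926…
Arc Ed = %ΔQ / %ΔP = (-3380/14500) / (0.9/5.03) = -1.3027…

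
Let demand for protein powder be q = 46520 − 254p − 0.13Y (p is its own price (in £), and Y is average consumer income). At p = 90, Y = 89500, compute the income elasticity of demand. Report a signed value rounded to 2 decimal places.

At the given values, q = 46520 − 254(90) − 0.13(89500) = 12025.
∂q/∂Y = -0.13.
E = (-0.13) × (89500/12025) = -0.9675…

-0.97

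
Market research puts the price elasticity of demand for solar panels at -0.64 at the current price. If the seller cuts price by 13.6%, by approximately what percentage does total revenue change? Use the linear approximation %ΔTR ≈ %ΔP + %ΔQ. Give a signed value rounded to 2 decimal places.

-4.90%

%ΔQ ≈ Ed × %ΔP = (-0.64) × (-13.6%) = +8.7040%
%ΔTR ≈ %ΔP + %ΔQ = (-13.6%) + (+8.7040%) = -4.8960%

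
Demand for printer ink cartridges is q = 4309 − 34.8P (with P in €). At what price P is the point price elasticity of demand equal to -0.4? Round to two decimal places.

35.38

Ed = −34.8P/(4309 − 34.8P). Set this equal to -0.4:
34.8P = 0.4·(4309 − 34.8P) ⇒ 34.8P(1 + 0.4) = 0.4·4309
P = 0.4·4309 / (34.8·1.4) = 35.3776…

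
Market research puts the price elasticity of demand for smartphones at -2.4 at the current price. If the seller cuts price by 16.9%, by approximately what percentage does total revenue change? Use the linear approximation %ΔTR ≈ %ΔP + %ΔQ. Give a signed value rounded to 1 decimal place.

+23.7%

%ΔQ ≈ Ed × %ΔP = (-2.4) × (-16.9%) = +40.5600%
%ΔTR ≈ %ΔP + %ΔQ = (-16.9%) + (+40.5600%) = +23.6600%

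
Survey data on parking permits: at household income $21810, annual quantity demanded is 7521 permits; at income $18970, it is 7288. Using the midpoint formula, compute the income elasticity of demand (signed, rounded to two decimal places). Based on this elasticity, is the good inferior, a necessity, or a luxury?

0.23; necessity

%ΔQ = (7288 − 7521)/[( 7521 + 7288)/2] = -233/7404.5 = -0.031467…
%ΔIncome = (18970 − 21810)/[( 21810 + 18970)/2] = -2840/20390 = -0.139283…
E_income = (-233/7404.5) / (-2840/20390) = 0.2259…
0 < E_income < 1 ⇒ normal good, necessity.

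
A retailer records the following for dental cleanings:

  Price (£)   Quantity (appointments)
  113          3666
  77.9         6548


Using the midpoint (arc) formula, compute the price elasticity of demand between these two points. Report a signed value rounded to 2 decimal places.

-1.53

%ΔQ = (6548 − 3666) / [(3666 + 6548)/2] = 2882/5107 = 0.564323…
%ΔP = (77.9 − 113) / [(113 + 77.9)/2] = -35.1/95.45 = -0.367731…
Arc Ed = %ΔQ / %ΔP = (2882/5107) / (-35.1/95.45) = -1.5346…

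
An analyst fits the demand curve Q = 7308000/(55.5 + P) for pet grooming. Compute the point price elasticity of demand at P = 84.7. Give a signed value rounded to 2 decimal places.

dQ/dP = −7308000/(55.5 + P)² = -371.794. At P = 84.7, Q = 52125.5.
Ed = (dQ/dP)·(P/Q) = (-371.794) × (84.7/52125.5) = -0.6041…

-0.60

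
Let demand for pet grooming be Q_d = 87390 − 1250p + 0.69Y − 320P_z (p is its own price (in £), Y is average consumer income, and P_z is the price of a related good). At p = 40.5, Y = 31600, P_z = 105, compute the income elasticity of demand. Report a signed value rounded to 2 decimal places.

At the given values, Q_d = 87390 − 1250(40.5) + 0.69(31600) − 320(105) = 24969.
∂Q_d/∂Y = 0.69.
E = (0.69) × (31600/24969) = 0.8732…

0.87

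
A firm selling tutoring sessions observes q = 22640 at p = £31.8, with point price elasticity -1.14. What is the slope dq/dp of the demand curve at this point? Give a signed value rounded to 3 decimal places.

-811.623

Ed = (dq/dp)·(p/q) ⇒ dq/dp = Ed·q/p = (-1.14)·22640/31.8 = -811.62264…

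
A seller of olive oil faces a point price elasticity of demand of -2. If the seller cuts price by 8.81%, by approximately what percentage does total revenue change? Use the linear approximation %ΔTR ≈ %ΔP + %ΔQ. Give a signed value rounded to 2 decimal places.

+8.81%

%ΔQ ≈ Ed × %ΔP = (-2) × (-8.81%) = +17.6200%
%ΔTR ≈ %ΔP + %ΔQ = (-8.81%) + (+17.6200%) = +8.8100%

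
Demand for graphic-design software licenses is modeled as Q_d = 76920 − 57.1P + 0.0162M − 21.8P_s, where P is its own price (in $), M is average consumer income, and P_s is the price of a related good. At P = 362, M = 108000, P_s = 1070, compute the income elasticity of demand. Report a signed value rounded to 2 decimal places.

0.05

At the given values, Q_d = 76920 − 57.1(362) + 0.0162(108000) − 21.8(1070) = 34673.4.
∂Q_d/∂M = 0.0162.
E = (0.0162) × (108000/34673.4) = 0.0504…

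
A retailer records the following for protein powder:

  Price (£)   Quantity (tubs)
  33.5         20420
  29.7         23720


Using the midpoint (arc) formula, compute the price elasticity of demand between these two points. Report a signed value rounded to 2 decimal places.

-1.24

%ΔQ = (23720 − 20420) / [(20420 + 23720)/2] = 3300/22070 = 0.149524…
%ΔP = (29.7 − 33.5) / [(33.5 + 29.7)/2] = -3.8/31.6 = -0.120253…
Arc Ed = %ΔQ / %ΔP = (3300/22070) / (-3.8/31.6) = -1.2434…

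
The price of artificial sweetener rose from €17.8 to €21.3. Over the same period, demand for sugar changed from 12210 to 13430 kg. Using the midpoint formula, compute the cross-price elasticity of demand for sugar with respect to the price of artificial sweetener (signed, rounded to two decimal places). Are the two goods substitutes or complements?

0.53; substitutes

%ΔQ_{sugar} = (13430 − 12210)/avg = 1220/12820 = 0.095163…
%ΔP_{artificial sweetener} = (21.3 − 17.8)/avg = 3.5/19.55 = 0.179028…
E_cross = (1220/12820) / (3.5/19.55) = 0.5315…
E_cross > 0 ⇒ the goods are substitutes.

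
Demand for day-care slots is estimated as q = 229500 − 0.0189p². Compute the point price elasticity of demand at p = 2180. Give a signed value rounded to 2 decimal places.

-1.29

dq/dp = −2·0.0189·p = -82.404. At p = 2180, q = 139679.64.
Ed = (dq/dp)·(p/q) = (-82.404) × (2180/139679.64) = -1.2860…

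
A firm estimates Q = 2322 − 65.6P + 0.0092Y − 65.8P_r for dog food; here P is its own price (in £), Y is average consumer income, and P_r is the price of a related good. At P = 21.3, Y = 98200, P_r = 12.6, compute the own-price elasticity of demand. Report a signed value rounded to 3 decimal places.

-1.399

At the given values, Q = 2322 − 65.6(21.3) + 0.0092(98200) − 65.8(12.6) = 999.08.
∂Q/∂P = −65.6.
E = (-65.6) × (21.3/999.08) = -1.39856…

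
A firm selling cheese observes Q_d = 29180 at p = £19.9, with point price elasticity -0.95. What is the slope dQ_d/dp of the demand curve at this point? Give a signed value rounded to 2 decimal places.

-1393.02

Ed = (dQ_d/dp)·(p/Q_d) ⇒ dQ_d/dp = Ed·Q_d/p = (-0.95)·29180/19.9 = -1393.0150…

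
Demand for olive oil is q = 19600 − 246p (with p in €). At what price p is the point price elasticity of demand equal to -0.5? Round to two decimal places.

26.56

Ed = −246p/(19600 − 246p). Set this equal to -0.5:
246p = 0.5·(19600 − 246p) ⇒ 246p(1 + 0.5) = 0.5·19600
p = 0.5·19600 / (246·1.5) = 26.5582…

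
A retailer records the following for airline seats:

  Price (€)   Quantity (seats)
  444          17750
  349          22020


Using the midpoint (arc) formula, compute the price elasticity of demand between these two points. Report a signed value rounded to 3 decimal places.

%ΔQ = (22020 − 17750) / [(17750 + 22020)/2] = 4270/19885 = 0.214734…
%ΔP = (349 − 444) / [(444 + 349)/2] = -95/396.5 = -0.239596…
Arc Ed = %ΔQ / %ΔP = (4270/19885) / (-95/396.5) = -0.89623…

-0.896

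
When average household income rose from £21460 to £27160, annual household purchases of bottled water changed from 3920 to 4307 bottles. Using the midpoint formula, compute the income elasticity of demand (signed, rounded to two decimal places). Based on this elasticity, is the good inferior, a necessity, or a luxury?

%ΔQ = (4307 − 3920)/[( 3920 + 4307)/2] = 387/4113.5 = 0.094080…
%ΔIncome = (27160 − 21460)/[( 21460 + 27160)/2] = 5700/24310 = 0.234471…
E_income = (387/4113.5) / (5700/24310) = 0.4012…
0 < E_income < 1 ⇒ normal good, necessity.

0.40; necessity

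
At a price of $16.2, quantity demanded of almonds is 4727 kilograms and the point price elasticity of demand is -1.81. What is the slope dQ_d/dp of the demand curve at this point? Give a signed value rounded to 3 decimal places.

Ed = (dQ_d/dp)·(p/Q_d) ⇒ dQ_d/dp = Ed·Q_d/p = (-1.81)·4727/16.2 = -528.14012…

-528.140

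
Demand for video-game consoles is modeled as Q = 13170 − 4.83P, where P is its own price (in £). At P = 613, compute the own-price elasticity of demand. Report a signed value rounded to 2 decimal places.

-0.29

At the given values, Q = 13170 − 4.83(613) = 10209.21.
∂Q/∂P = −4.83.
E = (-4.83) × (613/10209.21) = -0.2900…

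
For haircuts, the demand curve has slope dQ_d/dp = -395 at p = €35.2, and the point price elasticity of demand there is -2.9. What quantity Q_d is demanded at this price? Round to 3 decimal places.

4794.483

Ed = (dQ_d/dp)·(p/Q_d) ⇒ Q_d = (dQ_d/dp)·p/Ed = (-395)·35.2/(-2.9) = 4794.48275…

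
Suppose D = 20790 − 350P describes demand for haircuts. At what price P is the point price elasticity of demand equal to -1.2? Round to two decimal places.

Ed = −350P/(20790 − 350P). Set this equal to -1.2:
350P = 1.2·(20790 − 350P) ⇒ 350P(1 + 1.2) = 1.2·20790
P = 1.2·20790 / (350·2.2) = 32.4

32.40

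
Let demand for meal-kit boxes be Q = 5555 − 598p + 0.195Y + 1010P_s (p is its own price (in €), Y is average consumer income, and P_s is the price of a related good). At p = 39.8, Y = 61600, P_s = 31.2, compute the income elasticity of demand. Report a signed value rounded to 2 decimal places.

0.48

At the given values, Q = 5555 − 598(39.8) + 0.195(61600) + 1010(31.2) = 25278.6.
∂Q/∂Y = 0.195.
E = (0.195) × (61600/25278.6) = 0.4751…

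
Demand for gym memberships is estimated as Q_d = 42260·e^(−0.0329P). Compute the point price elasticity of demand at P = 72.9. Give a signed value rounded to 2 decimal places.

-2.40

dQ_d/dP = −0.0329·Q_d = -126.331. At P = 72.9, Q_d = 3839.84.
Ed = (dQ_d/dP)·(P/Q_d) = (-126.331) × (72.9/3839.84) = -2.3984…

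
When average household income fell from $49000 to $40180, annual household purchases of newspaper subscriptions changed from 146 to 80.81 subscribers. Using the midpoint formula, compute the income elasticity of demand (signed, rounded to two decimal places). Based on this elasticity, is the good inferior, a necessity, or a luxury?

%ΔQ = (80.81 − 146)/[( 146 + 80.81)/2] = -65.19/113.405 = -0.574842…
%ΔIncome = (40180 − 49000)/[( 49000 + 40180)/2] = -8820/44590 = -0.197802…
E_income = (-65.19/113.405) / (-8820/44590) = 2.9061…
E_income > 1 ⇒ normal good, luxury.

2.91; luxury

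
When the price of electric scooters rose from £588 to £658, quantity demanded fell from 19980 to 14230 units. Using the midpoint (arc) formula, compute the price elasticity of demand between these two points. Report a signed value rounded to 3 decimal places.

%ΔQ = (14230 − 19980) / [(19980 + 14230)/2] = -5750/17105 = -0.336159…
%ΔP = (658 − 588) / [(588 + 658)/2] = 70/623 = 0.112359…
Arc Ed = %ΔQ / %ΔP = (-5750/17105) / (70/623) = -2.99181…

-2.992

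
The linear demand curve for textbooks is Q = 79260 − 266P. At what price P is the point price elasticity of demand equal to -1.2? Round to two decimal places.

Ed = −266P/(79260 − 266P). Set this equal to -1.2:
266P = 1.2·(79260 − 266P) ⇒ 266P(1 + 1.2) = 1.2·79260
P = 1.2·79260 / (266·2.2) = 162.5290…

162.53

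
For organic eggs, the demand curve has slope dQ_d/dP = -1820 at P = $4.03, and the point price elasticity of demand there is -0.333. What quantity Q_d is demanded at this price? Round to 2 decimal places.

22025.83

Ed = (dQ_d/dP)·(P/Q_d) ⇒ Q_d = (dQ_d/dP)·P/Ed = (-1820)·4.03/(-0.333) = 22025.8258…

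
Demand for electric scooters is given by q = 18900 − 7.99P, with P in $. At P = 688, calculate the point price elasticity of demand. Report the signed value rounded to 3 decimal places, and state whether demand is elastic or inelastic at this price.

-0.410; inelastic

dq/dP = −7.99. At P = 688, q = 18900 − 7.99(688) = 13402.88.
Ed = (dq/dP)·(P/q) = −7.99 × (688/13402.88) = -0.41014…
|Ed| = 0.410 < 1, so demand is inelastic.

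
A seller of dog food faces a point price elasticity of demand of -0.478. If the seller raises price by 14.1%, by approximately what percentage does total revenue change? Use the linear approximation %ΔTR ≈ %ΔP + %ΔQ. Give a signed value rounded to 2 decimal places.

%ΔQ ≈ Ed × %ΔP = (-0.478) × (+14.1%) = -6.7398%
%ΔTR ≈ %ΔP + %ΔQ = (+14.1%) + (-6.7398%) = +7.3602%

+7.36%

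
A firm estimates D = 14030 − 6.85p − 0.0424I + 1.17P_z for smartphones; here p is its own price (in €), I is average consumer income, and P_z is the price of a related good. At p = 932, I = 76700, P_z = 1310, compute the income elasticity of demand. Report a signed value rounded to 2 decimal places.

-0.55

At the given values, D = 14030 − 6.85(932) − 0.0424(76700) + 1.17(1310) = 5926.42.
∂D/∂I = -0.0424.
E = (-0.0424) × (76700/5926.42) = -0.5487…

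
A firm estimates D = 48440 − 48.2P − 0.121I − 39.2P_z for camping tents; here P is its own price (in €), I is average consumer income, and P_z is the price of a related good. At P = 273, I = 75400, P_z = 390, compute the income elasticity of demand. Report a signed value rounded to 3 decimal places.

At the given values, D = 48440 − 48.2(273) − 0.121(75400) − 39.2(390) = 10870.
∂D/∂I = -0.121.
E = (-0.121) × (75400/10870) = -0.83931…

-0.839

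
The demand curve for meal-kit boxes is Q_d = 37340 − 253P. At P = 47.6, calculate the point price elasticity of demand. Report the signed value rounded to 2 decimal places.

-0.48

dQ_d/dP = −253. At P = 47.6, Q_d = 37340 − 253(47.6) = 25297.2.
Ed = (dQ_d/dP)·(P/Q_d) = −253 × (47.6/25297.2) = -0.4760…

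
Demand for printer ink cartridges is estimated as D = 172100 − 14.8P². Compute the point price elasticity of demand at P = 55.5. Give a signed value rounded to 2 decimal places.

-0.72

dD/dP = −2·14.8·P = -1642.8. At P = 55.5, D = 126512.3.
Ed = (dD/dP)·(P/D) = (-1642.8) × (55.5/126512.3) = -0.7206…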